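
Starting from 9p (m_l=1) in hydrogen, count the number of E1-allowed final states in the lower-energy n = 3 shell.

E1 requires Δl = ±1, so l_f ∈ {0, 2}; with 0 ≤ l_f ≤ n_f−1 = 2, the allowed l_f values are {0, 2}.
For l_f = 0: m_f ∈ {m_i−1, m_i, m_i+1} ∩ [−0, 0] = {0} → 1 state.
For l_f = 2: m_f ∈ {m_i−1, m_i, m_i+1} ∩ [−2, 2] = {0, 1, 2} → 3 states.
Total: 4.

4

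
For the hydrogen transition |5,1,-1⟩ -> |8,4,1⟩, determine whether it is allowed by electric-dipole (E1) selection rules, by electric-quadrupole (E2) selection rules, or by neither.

Δl = 4 − 1 = +3; l_i + l_f = 5.
Δm_l = +2.
E1 (Δl = ±1, |Δm_l| ≤ 1): not satisfied.
E2 (Δl = 0,±2, l_i+l_f ≥ 2, |Δm_l| ≤ 2): not satisfied.

neither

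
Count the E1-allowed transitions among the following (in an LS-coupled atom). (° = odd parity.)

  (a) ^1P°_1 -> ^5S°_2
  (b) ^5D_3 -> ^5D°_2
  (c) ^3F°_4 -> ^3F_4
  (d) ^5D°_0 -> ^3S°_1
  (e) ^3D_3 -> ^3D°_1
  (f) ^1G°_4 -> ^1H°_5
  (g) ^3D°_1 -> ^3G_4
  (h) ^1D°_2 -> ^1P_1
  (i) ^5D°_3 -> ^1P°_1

3

(a) forbidden (parity, ΔS fail)
(b) allowed
(c) allowed
(d) forbidden (parity, ΔS, ΔL fail)
(e) forbidden (ΔJ fails)
(f) forbidden (parity fails)
(g) forbidden (ΔL, ΔJ fail)
(h) allowed
(i) forbidden (parity, ΔS, ΔJ fail)
Total allowed: 3 of 9.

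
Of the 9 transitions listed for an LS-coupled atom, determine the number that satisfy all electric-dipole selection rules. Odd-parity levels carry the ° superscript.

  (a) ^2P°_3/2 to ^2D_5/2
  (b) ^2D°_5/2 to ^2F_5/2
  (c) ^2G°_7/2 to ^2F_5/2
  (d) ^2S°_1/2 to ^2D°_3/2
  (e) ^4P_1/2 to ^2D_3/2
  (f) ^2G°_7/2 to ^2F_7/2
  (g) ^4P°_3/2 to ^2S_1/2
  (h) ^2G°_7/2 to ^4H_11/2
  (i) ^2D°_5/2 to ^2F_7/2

(a) allowed
(b) allowed
(c) allowed
(d) forbidden (parity, ΔL fail)
(e) forbidden (parity, ΔS fail)
(f) allowed
(g) forbidden (ΔS fails)
(h) forbidden (ΔS, ΔJ fail)
(i) allowed
Total allowed: 5 of 9.

5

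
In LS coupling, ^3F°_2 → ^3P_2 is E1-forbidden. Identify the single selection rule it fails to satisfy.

the ΔL = 0, ±1 rule

Parity must change: odd → even — ok.
ΔS = 0: S: 1 → 1 — ok.
ΔJ = 0, ±1 (not J=0↔0): J: 2 → 2, ΔJ = +0 — ok.
ΔL = 0, ±1 (not L=0↔0): L: 3 → 1, ΔL = -2 — fails.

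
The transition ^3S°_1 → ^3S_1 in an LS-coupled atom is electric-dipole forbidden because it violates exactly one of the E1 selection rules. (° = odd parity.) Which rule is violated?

the L=0 ↔ L=0 exclusion

Initial level: S=1, L=0, J=1, parity odd. Final level: S=1, L=0, J=1, parity even.
Parity must change: odd → even — ✓.
ΔS = 0: S: 1 → 1 — ✓.
ΔL = 0, ±1 (not L=0↔0): L: 0 → 0, ΔL = +0 — ✗.
ΔJ = 0, ±1 (not J=0↔0): J: 1 → 1, ΔJ = +0 — ✓.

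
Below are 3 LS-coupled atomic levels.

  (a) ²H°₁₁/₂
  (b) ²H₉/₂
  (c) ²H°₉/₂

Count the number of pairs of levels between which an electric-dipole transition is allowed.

2

(a)–(b): allowed.
(a)–(c): forbidden (parity).
(b)–(c): allowed.
Allowed pairs: 2 of 3.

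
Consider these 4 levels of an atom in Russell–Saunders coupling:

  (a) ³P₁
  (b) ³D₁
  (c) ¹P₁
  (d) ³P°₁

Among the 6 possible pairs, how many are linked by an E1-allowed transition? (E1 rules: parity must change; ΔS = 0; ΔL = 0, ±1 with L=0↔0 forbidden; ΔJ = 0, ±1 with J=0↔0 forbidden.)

(a)–(b): forbidden (parity).
(a)–(c): forbidden (parity, ΔS).
(a)–(d): allowed.
(b)–(c): forbidden (parity, ΔS).
(b)–(d): allowed.
(c)–(d): forbidden (ΔS).
Allowed pairs: 2 of 6.

2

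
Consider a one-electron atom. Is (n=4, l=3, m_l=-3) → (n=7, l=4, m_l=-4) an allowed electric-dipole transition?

allowed

Δl = 4 − 3 = +1; the E1 rule Δl = ±1 is ✓.
m_l: -3 → -4 (Δm_l = -1). |Δm_l| ≤ 1 ✓.
All E1 selection rules are satisfied.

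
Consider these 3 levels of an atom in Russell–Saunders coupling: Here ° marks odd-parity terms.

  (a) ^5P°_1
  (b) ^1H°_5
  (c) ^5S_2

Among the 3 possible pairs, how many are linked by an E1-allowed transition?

(a)–(b): forbidden (parity, ΔS, ΔL, ΔJ).
(a)–(c): allowed.
(b)–(c): forbidden (ΔS, ΔL, ΔJ).
Allowed pairs: 1 of 3.

1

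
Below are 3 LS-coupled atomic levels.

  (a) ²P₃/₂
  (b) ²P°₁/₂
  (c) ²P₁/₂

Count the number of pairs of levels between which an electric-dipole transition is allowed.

2

(a)–(b): allowed.
(a)–(c): forbidden (parity).
(b)–(c): allowed.
Allowed pairs: 2 of 3.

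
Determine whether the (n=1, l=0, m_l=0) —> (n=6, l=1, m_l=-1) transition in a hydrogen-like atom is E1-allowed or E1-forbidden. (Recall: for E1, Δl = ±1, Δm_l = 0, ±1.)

allowed

Δl = 1 − 0 = +1; the E1 rule Δl = ±1 is passes.
Δm_l = -1 − (0) = -1. E1 requires Δm_l = 0, ±1: passes.
All E1 selection rules are satisfied.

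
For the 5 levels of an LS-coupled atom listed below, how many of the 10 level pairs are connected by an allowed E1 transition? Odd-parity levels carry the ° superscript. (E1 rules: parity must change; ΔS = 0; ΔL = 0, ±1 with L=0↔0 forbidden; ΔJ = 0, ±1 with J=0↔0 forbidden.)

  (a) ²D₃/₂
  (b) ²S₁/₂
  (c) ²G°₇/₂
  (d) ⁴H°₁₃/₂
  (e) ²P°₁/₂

2

(a)–(b): forbidden (parity, ΔL).
(a)–(c): forbidden (ΔL, ΔJ).
(a)–(d): forbidden (ΔS, ΔL, ΔJ).
(a)–(e): allowed.
(b)–(c): forbidden (ΔL, ΔJ).
(b)–(d): forbidden (ΔS, ΔL, ΔJ).
(b)–(e): allowed.
(c)–(d): forbidden (parity, ΔS, ΔJ).
(c)–(e): forbidden (parity, ΔL, ΔJ).
(d)–(e): forbidden (parity, ΔS, ΔL, ΔJ).
Allowed pairs: 2 of 10.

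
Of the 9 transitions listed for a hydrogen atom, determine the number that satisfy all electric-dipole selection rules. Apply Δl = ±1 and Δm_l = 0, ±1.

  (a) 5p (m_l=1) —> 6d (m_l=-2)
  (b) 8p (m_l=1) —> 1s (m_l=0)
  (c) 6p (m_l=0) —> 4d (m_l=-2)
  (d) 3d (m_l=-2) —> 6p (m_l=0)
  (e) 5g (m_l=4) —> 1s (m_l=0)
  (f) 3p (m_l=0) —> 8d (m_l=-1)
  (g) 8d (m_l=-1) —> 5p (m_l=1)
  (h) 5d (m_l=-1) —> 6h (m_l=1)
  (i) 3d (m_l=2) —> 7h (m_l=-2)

(a) forbidden — Δm_l = -3 (E1 requires Δm_l = 0, ±1)
(b) allowed
(c) forbidden — Δm_l = -2 (E1 requires Δm_l = 0, ±1)
(d) forbidden — Δm_l = +2 (E1 requires Δm_l = 0, ±1)
(e) forbidden — Δl = -4 (E1 requires Δl = ±1); Δm_l = -4 (E1 requires Δm_l = 0, ±1)
(f) allowed
(g) forbidden — Δm_l = +2 (E1 requires Δm_l = 0, ±1)
(h) forbidden — Δl = +3 (E1 requires Δl = ±1); Δm_l = +2 (E1 requires Δm_l = 0, ±1)
(i) forbidden — Δl = +3 (E1 requires Δl = ±1); Δm_l = -4 (E1 requires Δm_l = 0, ±1)
Total allowed: 2 of 9.

2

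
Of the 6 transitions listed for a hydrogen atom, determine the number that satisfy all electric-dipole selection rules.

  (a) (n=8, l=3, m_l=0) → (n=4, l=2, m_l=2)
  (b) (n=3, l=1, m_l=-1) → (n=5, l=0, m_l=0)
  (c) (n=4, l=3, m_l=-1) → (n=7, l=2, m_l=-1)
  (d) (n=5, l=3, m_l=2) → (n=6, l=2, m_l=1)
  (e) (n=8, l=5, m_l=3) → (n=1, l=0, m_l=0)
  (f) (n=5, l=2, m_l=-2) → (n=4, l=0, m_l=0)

3

(a) forbidden — Δm_l = +2 (E1 requires Δm_l = 0, ±1)
(b) allowed
(c) allowed
(d) allowed
(e) forbidden — Δl = -5 (E1 requires Δl = ±1); Δm_l = -3 (E1 requires Δm_l = 0, ±1)
(f) forbidden — Δl = -2 (E1 requires Δl = ±1); Δm_l = +2 (E1 requires Δm_l = 0, ±1)
Total allowed: 3 of 6.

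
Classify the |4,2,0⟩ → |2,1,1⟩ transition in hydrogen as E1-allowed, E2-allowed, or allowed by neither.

Δl = 1 − 2 = -1; l_i + l_f = 3.
Δm_l = +1.
E1 (Δl = ±1, |Δm_l| ≤ 1): satisfied.
E2 (Δl = 0,±2, l_i+l_f ≥ 2, |Δm_l| ≤ 2): not satisfied.

E1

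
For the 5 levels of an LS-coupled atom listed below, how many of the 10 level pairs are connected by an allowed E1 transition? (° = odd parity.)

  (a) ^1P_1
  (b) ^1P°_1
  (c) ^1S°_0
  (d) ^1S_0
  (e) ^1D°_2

4

(a)–(b): allowed.
(a)–(c): allowed.
(a)–(d): forbidden (parity).
(a)–(e): allowed.
(b)–(c): forbidden (parity).
(b)–(d): allowed.
(b)–(e): forbidden (parity).
(c)–(d): forbidden (ΔL, ΔJ).
(c)–(e): forbidden (parity, ΔL, ΔJ).
(d)–(e): forbidden (ΔL, ΔJ).
Allowed pairs: 4 of 10.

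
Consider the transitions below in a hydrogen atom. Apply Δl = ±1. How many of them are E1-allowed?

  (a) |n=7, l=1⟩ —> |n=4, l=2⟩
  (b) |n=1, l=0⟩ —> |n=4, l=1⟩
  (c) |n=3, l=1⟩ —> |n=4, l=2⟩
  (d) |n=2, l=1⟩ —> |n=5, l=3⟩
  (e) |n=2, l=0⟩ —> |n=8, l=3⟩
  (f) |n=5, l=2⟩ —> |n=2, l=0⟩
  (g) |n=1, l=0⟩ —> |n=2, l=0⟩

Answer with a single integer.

3

(a) allowed
(b) allowed
(c) allowed
(d) forbidden — Δl = +2 (E1 requires Δl = ±1)
(e) forbidden — Δl = +3 (E1 requires Δl = ±1)
(f) forbidden — Δl = -2 (E1 requires Δl = ±1)
(g) forbidden — Δl = +0 (E1 requires Δl = ±1)
Total allowed: 3 of 7.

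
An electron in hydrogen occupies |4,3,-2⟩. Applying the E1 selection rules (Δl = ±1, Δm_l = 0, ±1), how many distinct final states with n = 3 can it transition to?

E1 requires Δl = ±1, so l_f ∈ {2, 4}; with 0 ≤ l_f ≤ n_f−1 = 2, the allowed l_f values are {2}.
For l_f = 2: m_f ∈ {m_i−1, m_i, m_i+1} ∩ [−2, 2] = {-2, -1} → 2 states.
Total: 2.

2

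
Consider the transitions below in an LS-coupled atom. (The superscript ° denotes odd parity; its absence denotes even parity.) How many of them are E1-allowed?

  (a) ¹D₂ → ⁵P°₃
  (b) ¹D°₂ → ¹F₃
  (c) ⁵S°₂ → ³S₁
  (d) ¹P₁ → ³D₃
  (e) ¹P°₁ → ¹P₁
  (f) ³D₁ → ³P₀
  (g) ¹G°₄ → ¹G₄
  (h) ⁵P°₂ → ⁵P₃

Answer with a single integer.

4

(a) forbidden (ΔS fails)
(b) allowed
(c) forbidden (ΔS, ΔL fail)
(d) forbidden (parity, ΔS, ΔJ fail)
(e) allowed
(f) forbidden (parity fails)
(g) allowed
(h) allowed
Total allowed: 4 of 8.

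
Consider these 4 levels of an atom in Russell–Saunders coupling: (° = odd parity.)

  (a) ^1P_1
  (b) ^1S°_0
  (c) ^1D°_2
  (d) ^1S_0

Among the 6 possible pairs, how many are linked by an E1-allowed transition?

(a)–(b): allowed.
(a)–(c): allowed.
(a)–(d): forbidden (parity).
(b)–(c): forbidden (parity, ΔL, ΔJ).
(b)–(d): forbidden (ΔL, ΔJ).
(c)–(d): forbidden (ΔL, ΔJ).
Allowed pairs: 2 of 6.

2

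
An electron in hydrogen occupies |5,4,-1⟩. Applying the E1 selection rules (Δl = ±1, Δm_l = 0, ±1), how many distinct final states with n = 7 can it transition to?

6

E1 requires Δl = ±1, so l_f ∈ {3, 5}; with 0 ≤ l_f ≤ n_f−1 = 6, the allowed l_f values are {3, 5}.
For l_f = 3: m_f ∈ {m_i−1, m_i, m_i+1} ∩ [−3, 3] = {-2, -1, 0} → 3 states.
For l_f = 5: m_f ∈ {m_i−1, m_i, m_i+1} ∩ [−5, 5] = {-2, -1, 0} → 3 states.
Total: 6.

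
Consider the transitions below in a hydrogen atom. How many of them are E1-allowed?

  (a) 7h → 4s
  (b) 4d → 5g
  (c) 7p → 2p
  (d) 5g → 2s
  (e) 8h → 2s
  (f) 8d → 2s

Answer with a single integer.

0

(a) forbidden — Δl = -5 (E1 requires Δl = ±1)
(b) forbidden — Δl = +2 (E1 requires Δl = ±1)
(c) forbidden — Δl = +0 (E1 requires Δl = ±1)
(d) forbidden — Δl = -4 (E1 requires Δl = ±1)
(e) forbidden — Δl = -5 (E1 requires Δl = ±1)
(f) forbidden — Δl = -2 (E1 requires Δl = ±1)
Total allowed: 0 of 6.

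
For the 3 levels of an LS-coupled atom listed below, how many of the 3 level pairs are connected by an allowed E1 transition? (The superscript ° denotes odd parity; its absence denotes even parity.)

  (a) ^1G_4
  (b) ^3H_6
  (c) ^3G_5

(a)–(b): forbidden (parity, ΔS, ΔJ).
(a)–(c): forbidden (parity, ΔS).
(b)–(c): forbidden (parity).
Allowed pairs: 0 of 3.

0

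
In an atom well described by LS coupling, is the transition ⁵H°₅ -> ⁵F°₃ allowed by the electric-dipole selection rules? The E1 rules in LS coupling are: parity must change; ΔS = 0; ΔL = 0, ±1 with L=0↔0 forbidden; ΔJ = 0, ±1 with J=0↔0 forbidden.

forbidden

Parity must change: odd → odd — violated.
ΔS = 0: S: 2 → 2 — satisfied.
ΔL = 0, ±1 (not L=0↔0): L: 5 → 3, ΔL = -2 — violated.
ΔJ = 0, ±1 (not J=0↔0): J: 5 → 3, ΔJ = -2 — violated.
Rule(s) violated: parity, ΔL, ΔJ.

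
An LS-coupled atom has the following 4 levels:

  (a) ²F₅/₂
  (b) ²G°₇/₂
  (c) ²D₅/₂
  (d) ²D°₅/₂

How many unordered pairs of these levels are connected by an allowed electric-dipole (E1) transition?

(a)–(b): allowed.
(a)–(c): forbidden (parity).
(a)–(d): allowed.
(b)–(c): forbidden (ΔL).
(b)–(d): forbidden (parity, ΔL).
(c)–(d): allowed.
Allowed pairs: 3 of 6.

3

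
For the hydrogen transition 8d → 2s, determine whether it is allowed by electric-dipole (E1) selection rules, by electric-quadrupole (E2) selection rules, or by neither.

E2

Δl = 0 − 2 = -2; l_i + l_f = 2.
E1 (Δl = ±1): not satisfied.
E2 (Δl = 0,±2, l_i+l_f ≥ 2): satisfied.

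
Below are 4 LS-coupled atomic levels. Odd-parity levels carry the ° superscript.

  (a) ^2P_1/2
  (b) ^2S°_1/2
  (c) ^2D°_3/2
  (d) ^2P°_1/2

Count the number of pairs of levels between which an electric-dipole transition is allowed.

3

(a)–(b): allowed.
(a)–(c): allowed.
(a)–(d): allowed.
(b)–(c): forbidden (parity, ΔL).
(b)–(d): forbidden (parity).
(c)–(d): forbidden (parity).
Allowed pairs: 3 of 6.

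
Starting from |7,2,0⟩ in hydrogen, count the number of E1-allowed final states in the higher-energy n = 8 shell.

6

E1 requires Δl = ±1, so l_f ∈ {1, 3}; with 0 ≤ l_f ≤ n_f−1 = 7, the allowed l_f values are {1, 3}.
For l_f = 1: m_f ∈ {m_i−1, m_i, m_i+1} ∩ [−1, 1] = {-1, 0, 1} → 3 states.
For l_f = 3: m_f ∈ {m_i−1, m_i, m_i+1} ∩ [−3, 3] = {-1, 0, 1} → 3 states.
Total: 6.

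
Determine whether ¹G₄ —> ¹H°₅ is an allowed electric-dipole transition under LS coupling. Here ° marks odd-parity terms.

allowed

ΔJ = 0, ±1 (not J=0↔0): J: 4 → 5, ΔJ = +1 — passes.
Parity must change: even → odd — passes.
ΔS = 0: S: 0 → 0 — passes.
ΔL = 0, ±1 (not L=0↔0): L: 4 → 5, ΔL = +1 — passes.
All four E1 rules are satisfied.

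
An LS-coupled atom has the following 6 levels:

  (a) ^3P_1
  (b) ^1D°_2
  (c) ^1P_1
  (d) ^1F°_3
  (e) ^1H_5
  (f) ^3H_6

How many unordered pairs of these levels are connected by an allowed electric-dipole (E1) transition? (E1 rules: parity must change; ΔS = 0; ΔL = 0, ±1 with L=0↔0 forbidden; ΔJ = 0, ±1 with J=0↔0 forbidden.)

(a)–(b): forbidden (ΔS).
(a)–(c): forbidden (parity, ΔS).
(a)–(d): forbidden (ΔS, ΔL, ΔJ).
(a)–(e): forbidden (parity, ΔS, ΔL, ΔJ).
(a)–(f): forbidden (parity, ΔL, ΔJ).
(b)–(c): allowed.
(b)–(d): forbidden (parity).
(b)–(e): forbidden (ΔL, ΔJ).
(b)–(f): forbidden (ΔS, ΔL, ΔJ).
(c)–(d): forbidden (ΔL, ΔJ).
(c)–(e): forbidden (parity, ΔL, ΔJ).
(c)–(f): forbidden (parity, ΔS, ΔL, ΔJ).
(d)–(e): forbidden (ΔL, ΔJ).
(d)–(f): forbidden (ΔS, ΔL, ΔJ).
(e)–(f): forbidden (parity, ΔS).
Allowed pairs: 1 of 15.

1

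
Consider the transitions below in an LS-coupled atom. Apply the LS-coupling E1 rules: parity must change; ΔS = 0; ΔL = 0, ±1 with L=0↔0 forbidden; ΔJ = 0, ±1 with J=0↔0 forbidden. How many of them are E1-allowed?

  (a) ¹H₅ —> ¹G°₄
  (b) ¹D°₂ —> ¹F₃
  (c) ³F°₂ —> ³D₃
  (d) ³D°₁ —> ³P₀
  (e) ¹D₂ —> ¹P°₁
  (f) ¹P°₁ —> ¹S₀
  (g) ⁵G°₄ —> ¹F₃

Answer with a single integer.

6

(a) allowed
(b) allowed
(c) allowed
(d) allowed
(e) allowed
(f) allowed
(g) forbidden (ΔS fails)
Total allowed: 6 of 7.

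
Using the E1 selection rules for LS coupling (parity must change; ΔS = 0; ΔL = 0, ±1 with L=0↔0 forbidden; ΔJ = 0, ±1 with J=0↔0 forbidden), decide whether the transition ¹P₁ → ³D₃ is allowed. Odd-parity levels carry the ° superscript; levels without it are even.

ΔL = 0, ±1 (not L=0↔0): L: 1 → 2, ΔL = +1 — passes.
ΔJ = 0, ±1 (not J=0↔0): J: 1 → 3, ΔJ = +2 — fails.
ΔS = 0: S: 0 → 1 — fails.
Parity must change: even → even — fails.
Rule(s) violated: parity, ΔS, ΔJ.

forbidden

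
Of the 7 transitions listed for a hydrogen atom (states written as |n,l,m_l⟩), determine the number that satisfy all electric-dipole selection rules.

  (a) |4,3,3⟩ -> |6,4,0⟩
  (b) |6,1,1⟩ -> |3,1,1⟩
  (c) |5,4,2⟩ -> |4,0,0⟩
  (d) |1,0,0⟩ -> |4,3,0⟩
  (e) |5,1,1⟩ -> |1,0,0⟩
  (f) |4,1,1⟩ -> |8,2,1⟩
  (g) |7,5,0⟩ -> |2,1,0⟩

2

(a) forbidden — Δm_l = -3 (E1 requires Δm_l = 0, ±1)
(b) forbidden — Δl = +0 (E1 requires Δl = ±1)
(c) forbidden — Δl = -4 (E1 requires Δl = ±1); Δm_l = -2 (E1 requires Δm_l = 0, ±1)
(d) forbidden — Δl = +3 (E1 requires Δl = ±1)
(e) allowed
(f) allowed
(g) forbidden — Δl = -4 (E1 requires Δl = ±1)
Total allowed: 2 of 7.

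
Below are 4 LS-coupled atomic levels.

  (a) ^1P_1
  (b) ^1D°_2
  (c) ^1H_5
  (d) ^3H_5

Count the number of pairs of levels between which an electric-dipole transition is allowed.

1

(a)–(b): allowed.
(a)–(c): forbidden (parity, ΔL, ΔJ).
(a)–(d): forbidden (parity, ΔS, ΔL, ΔJ).
(b)–(c): forbidden (ΔL, ΔJ).
(b)–(d): forbidden (ΔS, ΔL, ΔJ).
(c)–(d): forbidden (parity, ΔS).
Allowed pairs: 1 of 6.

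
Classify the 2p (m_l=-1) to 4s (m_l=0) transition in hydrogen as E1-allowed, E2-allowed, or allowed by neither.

E1

Δl = 0 − 1 = -1; l_i + l_f = 1.
Δm_l = +1.
E1 (Δl = ±1, |Δm_l| ≤ 1): satisfied.
E2 (Δl = 0,±2, l_i+l_f ≥ 2, |Δm_l| ≤ 2): not satisfied.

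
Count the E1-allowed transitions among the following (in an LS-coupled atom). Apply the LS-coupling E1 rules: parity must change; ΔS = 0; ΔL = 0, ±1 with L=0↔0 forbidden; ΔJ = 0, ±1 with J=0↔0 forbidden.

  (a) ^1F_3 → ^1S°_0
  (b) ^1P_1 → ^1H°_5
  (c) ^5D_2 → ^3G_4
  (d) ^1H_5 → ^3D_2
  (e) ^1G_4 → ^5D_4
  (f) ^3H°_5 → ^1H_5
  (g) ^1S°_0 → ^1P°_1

(a) forbidden (ΔL, ΔJ fail)
(b) forbidden (ΔL, ΔJ fail)
(c) forbidden (parity, ΔS, ΔL, ΔJ fail)
(d) forbidden (parity, ΔS, ΔL, ΔJ fail)
(e) forbidden (parity, ΔS, ΔL fail)
(f) forbidden (ΔS fails)
(g) forbidden (parity fails)
Total allowed: 0 of 7.

0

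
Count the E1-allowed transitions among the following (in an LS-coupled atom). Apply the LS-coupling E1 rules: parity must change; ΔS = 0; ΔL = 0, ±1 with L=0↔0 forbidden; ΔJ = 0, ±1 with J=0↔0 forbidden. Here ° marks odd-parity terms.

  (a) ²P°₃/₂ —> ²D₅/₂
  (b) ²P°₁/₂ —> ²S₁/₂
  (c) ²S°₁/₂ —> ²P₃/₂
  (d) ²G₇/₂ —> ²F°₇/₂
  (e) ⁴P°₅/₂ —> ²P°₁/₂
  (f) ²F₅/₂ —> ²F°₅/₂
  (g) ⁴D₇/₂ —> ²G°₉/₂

(a) allowed
(b) allowed
(c) allowed
(d) allowed
(e) forbidden (parity, ΔS, ΔJ fail)
(f) allowed
(g) forbidden (ΔS, ΔL fail)
Total allowed: 5 of 7.

5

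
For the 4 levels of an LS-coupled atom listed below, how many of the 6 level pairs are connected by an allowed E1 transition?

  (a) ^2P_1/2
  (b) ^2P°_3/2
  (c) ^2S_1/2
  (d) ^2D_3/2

3

(a)–(b): allowed.
(a)–(c): forbidden (parity).
(a)–(d): forbidden (parity).
(b)–(c): allowed.
(b)–(d): allowed.
(c)–(d): forbidden (parity, ΔL).
Allowed pairs: 3 of 6.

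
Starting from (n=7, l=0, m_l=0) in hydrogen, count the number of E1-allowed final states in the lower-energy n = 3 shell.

3

E1 requires Δl = ±1, so l_f ∈ {-1, 1}; with 0 ≤ l_f ≤ n_f−1 = 2, the allowed l_f values are {1}.
For l_f = 1: m_f ∈ {m_i−1, m_i, m_i+1} ∩ [−1, 1] = {-1, 0, 1} → 3 states.
Total: 3.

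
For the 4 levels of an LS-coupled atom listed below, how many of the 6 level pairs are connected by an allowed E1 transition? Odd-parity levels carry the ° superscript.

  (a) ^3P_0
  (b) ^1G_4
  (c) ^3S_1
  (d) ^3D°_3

(a)–(b): forbidden (parity, ΔS, ΔL, ΔJ).
(a)–(c): forbidden (parity).
(a)–(d): forbidden (ΔJ).
(b)–(c): forbidden (parity, ΔS, ΔL, ΔJ).
(b)–(d): forbidden (ΔS, ΔL).
(c)–(d): forbidden (ΔL, ΔJ).
Allowed pairs: 0 of 6.

0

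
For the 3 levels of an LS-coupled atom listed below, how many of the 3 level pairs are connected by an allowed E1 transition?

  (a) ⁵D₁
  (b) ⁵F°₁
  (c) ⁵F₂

2

(a)–(b): allowed.
(a)–(c): forbidden (parity).
(b)–(c): allowed.
Allowed pairs: 2 of 3.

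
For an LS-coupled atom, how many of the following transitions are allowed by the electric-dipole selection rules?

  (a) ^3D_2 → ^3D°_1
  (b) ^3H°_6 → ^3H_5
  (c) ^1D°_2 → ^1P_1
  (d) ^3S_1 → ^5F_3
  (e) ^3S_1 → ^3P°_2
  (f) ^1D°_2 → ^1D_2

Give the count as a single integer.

5

(a) allowed
(b) allowed
(c) allowed
(d) forbidden (parity, ΔS, ΔL, ΔJ fail)
(e) allowed
(f) allowed
Total allowed: 5 of 6.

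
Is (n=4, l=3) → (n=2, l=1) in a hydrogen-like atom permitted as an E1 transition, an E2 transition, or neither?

Δl = 1 − 3 = -2; l_i + l_f = 4.
E1 (Δl = ±1): not satisfied.
E2 (Δl = 0,±2, l_i+l_f ≥ 2): satisfied.

E2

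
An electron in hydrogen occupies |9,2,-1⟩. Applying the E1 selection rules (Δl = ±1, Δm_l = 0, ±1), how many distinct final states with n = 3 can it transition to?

2

E1 requires Δl = ±1, so l_f ∈ {1, 3}; with 0 ≤ l_f ≤ n_f−1 = 2, the allowed l_f values are {1}.
For l_f = 1: m_f ∈ {m_i−1, m_i, m_i+1} ∩ [−1, 1] = {-1, 0} → 2 states.
Total: 2.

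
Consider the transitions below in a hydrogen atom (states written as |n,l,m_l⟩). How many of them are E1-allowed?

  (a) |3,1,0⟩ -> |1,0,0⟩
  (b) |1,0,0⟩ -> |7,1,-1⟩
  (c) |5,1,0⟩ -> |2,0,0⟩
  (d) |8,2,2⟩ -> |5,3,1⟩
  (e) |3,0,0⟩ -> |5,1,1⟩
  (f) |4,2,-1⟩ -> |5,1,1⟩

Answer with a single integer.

(a) allowed
(b) allowed
(c) allowed
(d) allowed
(e) allowed
(f) forbidden — Δm_l = +2 (E1 requires Δm_l = 0, ±1)
Total allowed: 5 of 6.

5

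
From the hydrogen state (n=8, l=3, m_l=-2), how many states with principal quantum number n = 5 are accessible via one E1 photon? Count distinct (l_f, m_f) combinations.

5

E1 requires Δl = ±1, so l_f ∈ {2, 4}; with 0 ≤ l_f ≤ n_f−1 = 4, the allowed l_f values are {2, 4}.
For l_f = 2: m_f ∈ {m_i−1, m_i, m_i+1} ∩ [−2, 2] = {-2, -1} → 2 states.
For l_f = 4: m_f ∈ {m_i−1, m_i, m_i+1} ∩ [−4, 4] = {-3, -2, -1} → 3 states.
Total: 5.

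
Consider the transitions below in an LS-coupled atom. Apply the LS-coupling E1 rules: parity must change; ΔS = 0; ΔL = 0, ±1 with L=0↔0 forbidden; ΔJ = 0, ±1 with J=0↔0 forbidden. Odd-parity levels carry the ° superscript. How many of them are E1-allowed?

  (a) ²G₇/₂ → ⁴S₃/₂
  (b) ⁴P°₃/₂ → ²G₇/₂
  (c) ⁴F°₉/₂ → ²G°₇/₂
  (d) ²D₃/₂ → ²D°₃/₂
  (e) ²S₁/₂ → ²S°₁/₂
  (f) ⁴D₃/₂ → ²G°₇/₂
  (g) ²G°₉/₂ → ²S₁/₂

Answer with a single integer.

1

(a) forbidden (parity, ΔS, ΔL, ΔJ fail)
(b) forbidden (ΔS, ΔL, ΔJ fail)
(c) forbidden (parity, ΔS fail)
(d) allowed
(e) forbidden (ΔL fails)
(f) forbidden (ΔS, ΔL, ΔJ fail)
(g) forbidden (ΔL, ΔJ fail)
Total allowed: 1 of 7.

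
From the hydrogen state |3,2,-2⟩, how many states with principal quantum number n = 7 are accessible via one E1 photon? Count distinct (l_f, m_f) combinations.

E1 requires Δl = ±1, so l_f ∈ {1, 3}; with 0 ≤ l_f ≤ n_f−1 = 6, the allowed l_f values are {1, 3}.
For l_f = 1: m_f ∈ {m_i−1, m_i, m_i+1} ∩ [−1, 1] = {-1} → 1 state.
For l_f = 3: m_f ∈ {m_i−1, m_i, m_i+1} ∩ [−3, 3] = {-3, -2, -1} → 3 states.
Total: 4.

4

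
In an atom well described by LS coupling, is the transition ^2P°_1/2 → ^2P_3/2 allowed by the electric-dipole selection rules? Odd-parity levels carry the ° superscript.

Parity must change: odd → even — ✓.
ΔS = 0: S: 1/2 → 1/2 — ✓.
ΔL = 0, ±1 (not L=0↔0): L: 1 → 1, ΔL = +0 — ✓.
ΔJ = 0, ±1 (not J=0↔0): J: 1/2 → 3/2, ΔJ = +1 — ✓.
All four E1 rules are satisfied.

allowed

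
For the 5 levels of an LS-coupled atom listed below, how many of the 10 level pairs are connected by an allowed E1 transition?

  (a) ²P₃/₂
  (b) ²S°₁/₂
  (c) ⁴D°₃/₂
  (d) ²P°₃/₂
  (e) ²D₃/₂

3

(a)–(b): allowed.
(a)–(c): forbidden (ΔS).
(a)–(d): allowed.
(a)–(e): forbidden (parity).
(b)–(c): forbidden (parity, ΔS, ΔL).
(b)–(d): forbidden (parity).
(b)–(e): forbidden (ΔL).
(c)–(d): forbidden (parity, ΔS).
(c)–(e): forbidden (ΔS).
(d)–(e): allowed.
Allowed pairs: 3 of 10.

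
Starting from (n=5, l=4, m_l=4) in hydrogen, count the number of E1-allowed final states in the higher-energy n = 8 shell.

4

E1 requires Δl = ±1, so l_f ∈ {3, 5}; with 0 ≤ l_f ≤ n_f−1 = 7, the allowed l_f values are {3, 5}.
For l_f = 3: m_f ∈ {m_i−1, m_i, m_i+1} ∩ [−3, 3] = {3} → 1 state.
For l_f = 5: m_f ∈ {m_i−1, m_i, m_i+1} ∩ [−5, 5] = {3, 4, 5} → 3 states.
Total: 4.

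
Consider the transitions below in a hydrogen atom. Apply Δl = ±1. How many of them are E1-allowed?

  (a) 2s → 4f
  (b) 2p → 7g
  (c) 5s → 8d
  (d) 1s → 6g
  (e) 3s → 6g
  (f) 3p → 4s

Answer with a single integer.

(a) forbidden — Δl = +3 (E1 requires Δl = ±1)
(b) forbidden — Δl = +3 (E1 requires Δl = ±1)
(c) forbidden — Δl = +2 (E1 requires Δl = ±1)
(d) forbidden — Δl = +4 (E1 requires Δl = ±1)
(e) forbidden — Δl = +4 (E1 requires Δl = ±1)
(f) allowed
Total allowed: 1 of 6.

1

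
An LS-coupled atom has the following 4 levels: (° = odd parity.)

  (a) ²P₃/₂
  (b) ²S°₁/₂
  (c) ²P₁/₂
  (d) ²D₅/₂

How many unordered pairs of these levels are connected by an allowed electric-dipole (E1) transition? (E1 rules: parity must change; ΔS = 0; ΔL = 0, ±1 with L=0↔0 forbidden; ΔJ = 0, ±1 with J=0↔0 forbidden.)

(a)–(b): allowed.
(a)–(c): forbidden (parity).
(a)–(d): forbidden (parity).
(b)–(c): allowed.
(b)–(d): forbidden (ΔL, ΔJ).
(c)–(d): forbidden (parity, ΔJ).
Allowed pairs: 2 of 6.

2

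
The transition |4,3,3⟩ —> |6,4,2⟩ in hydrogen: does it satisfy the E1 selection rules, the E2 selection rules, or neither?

Δl = 4 − 3 = +1; l_i + l_f = 7.
Δm_l = -1.
E1 (Δl = ±1, |Δm_l| ≤ 1): satisfied.
E2 (Δl = 0,±2, l_i+l_f ≥ 2, |Δm_l| ≤ 2): not satisfied.

E1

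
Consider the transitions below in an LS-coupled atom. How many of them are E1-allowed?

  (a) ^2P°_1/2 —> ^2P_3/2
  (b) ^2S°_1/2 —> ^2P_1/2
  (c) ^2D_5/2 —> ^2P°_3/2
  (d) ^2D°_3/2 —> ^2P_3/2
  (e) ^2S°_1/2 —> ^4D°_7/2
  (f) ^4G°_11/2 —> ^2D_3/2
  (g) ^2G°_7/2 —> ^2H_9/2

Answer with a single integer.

5

(a) allowed
(b) allowed
(c) allowed
(d) allowed
(e) forbidden (parity, ΔS, ΔL, ΔJ fail)
(f) forbidden (ΔS, ΔL, ΔJ fail)
(g) allowed
Total allowed: 5 of 7.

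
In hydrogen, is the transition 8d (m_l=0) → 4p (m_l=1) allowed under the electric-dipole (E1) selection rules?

Initial l = 2, final l = 1, so Δl = -1. E1 requires Δl = ±1: satisfied.
Δm_l = 1 − (0) = +1. E1 requires Δm_l = 0, ±1: satisfied.
All E1 selection rules are satisfied.

allowed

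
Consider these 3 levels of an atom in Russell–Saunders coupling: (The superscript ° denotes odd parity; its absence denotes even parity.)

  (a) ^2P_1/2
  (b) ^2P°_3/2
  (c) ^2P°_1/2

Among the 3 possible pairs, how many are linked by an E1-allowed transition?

2

(a)–(b): allowed.
(a)–(c): allowed.
(b)–(c): forbidden (parity).
Allowed pairs: 2 of 3.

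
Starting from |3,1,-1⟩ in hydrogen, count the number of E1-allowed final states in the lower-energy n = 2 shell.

1

E1 requires Δl = ±1, so l_f ∈ {0, 2}; with 0 ≤ l_f ≤ n_f−1 = 1, the allowed l_f values are {0}.
For l_f = 0: m_f ∈ {m_i−1, m_i, m_i+1} ∩ [−0, 0] = {0} → 1 state.
Total: 1.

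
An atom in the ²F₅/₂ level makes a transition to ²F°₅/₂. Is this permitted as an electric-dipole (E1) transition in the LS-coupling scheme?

allowed

Initial level: S=1/2, L=3, J=5/2, parity even. Final level: S=1/2, L=3, J=5/2, parity odd.
ΔL = 0, ±1 (not L=0↔0): L: 3 → 3, ΔL = +0 — ✓.
ΔS = 0: S: 1/2 → 1/2 — ✓.
ΔJ = 0, ±1 (not J=0↔0): J: 5/2 → 5/2, ΔJ = +0 — ✓.
Parity must change: even → odd — ✓.
All four E1 rules are satisfied.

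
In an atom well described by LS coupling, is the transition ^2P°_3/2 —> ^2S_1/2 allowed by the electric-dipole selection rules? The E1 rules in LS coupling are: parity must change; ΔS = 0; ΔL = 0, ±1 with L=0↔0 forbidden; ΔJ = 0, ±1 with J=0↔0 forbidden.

allowed

Reading off the term symbols: S 1/2→1/2, L 1→0, J 3/2→1/2, parity odd→even.
ΔL = 0, ±1 (not L=0↔0): L: 1 → 0, ΔL = -1 — satisfied.
ΔS = 0: S: 1/2 → 1/2 — satisfied.
Parity must change: odd → even — satisfied.
ΔJ = 0, ±1 (not J=0↔0): J: 3/2 → 1/2, ΔJ = -1 — satisfied.
All four E1 rules are satisfied.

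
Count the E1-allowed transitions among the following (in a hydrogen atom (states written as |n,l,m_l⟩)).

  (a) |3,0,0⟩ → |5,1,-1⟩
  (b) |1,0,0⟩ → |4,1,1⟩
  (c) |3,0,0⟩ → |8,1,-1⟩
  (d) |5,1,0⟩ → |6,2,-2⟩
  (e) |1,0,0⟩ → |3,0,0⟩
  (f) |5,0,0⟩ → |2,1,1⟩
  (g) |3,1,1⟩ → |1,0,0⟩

(a) allowed
(b) allowed
(c) allowed
(d) forbidden — Δm_l = -2 (E1 requires Δm_l = 0, ±1)
(e) forbidden — Δl = +0 (E1 requires Δl = ±1)
(f) allowed
(g) allowed
Total allowed: 5 of 7.

5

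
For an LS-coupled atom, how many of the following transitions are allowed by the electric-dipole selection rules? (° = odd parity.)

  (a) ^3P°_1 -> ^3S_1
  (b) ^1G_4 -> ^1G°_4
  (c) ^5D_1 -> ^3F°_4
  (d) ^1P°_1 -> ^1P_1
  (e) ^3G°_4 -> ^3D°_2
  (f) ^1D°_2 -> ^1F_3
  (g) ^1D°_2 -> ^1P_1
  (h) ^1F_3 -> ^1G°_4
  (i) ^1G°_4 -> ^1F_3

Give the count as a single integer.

7

(a) allowed
(b) allowed
(c) forbidden (ΔS, ΔJ fail)
(d) allowed
(e) forbidden (parity, ΔL, ΔJ fail)
(f) allowed
(g) allowed
(h) allowed
(i) allowed
Total allowed: 7 of 9.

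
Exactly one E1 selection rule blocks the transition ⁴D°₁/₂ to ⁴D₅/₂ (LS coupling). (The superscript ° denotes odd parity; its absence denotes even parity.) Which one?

the ΔJ = 0, ±1 rule

Initial level: S=3/2, L=2, J=1/2, parity odd. Final level: S=3/2, L=2, J=5/2, parity even.
Parity must change: odd → even — satisfied.
ΔS = 0: S: 3/2 → 3/2 — satisfied.
ΔL = 0, ±1 (not L=0↔0): L: 2 → 2, ΔL = +0 — satisfied.
ΔJ = 0, ±1 (not J=0↔0): J: 1/2 → 5/2, ΔJ = +2 — violated.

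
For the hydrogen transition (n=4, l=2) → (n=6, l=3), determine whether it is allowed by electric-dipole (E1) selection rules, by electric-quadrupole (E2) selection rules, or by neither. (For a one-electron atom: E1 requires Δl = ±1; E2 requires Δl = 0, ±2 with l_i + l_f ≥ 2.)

E1

Δl = 3 − 2 = +1; l_i + l_f = 5.
E1 (Δl = ±1): satisfied.
E2 (Δl = 0,±2, l_i+l_f ≥ 2): not satisfied.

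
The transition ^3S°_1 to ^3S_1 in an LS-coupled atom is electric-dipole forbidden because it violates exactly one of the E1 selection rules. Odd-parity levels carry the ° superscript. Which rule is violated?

Initial level: S=1, L=0, J=1, parity odd. Final level: S=1, L=0, J=1, parity even.
ΔS = 0: S: 1 → 1 — satisfied.
ΔJ = 0, ±1 (not J=0↔0): J: 1 → 1, ΔJ = +0 — satisfied.
ΔL = 0, ±1 (not L=0↔0): L: 0 → 0, ΔL = +0 — violated.
Parity must change: odd → even — satisfied.

the L=0 ↔ L=0 exclusion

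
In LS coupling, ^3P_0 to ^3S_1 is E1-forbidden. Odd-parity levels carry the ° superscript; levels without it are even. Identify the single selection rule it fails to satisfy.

parity

Reading off the term symbols: S 1→1, L 1→0, J 0→1, parity even→even.
Parity must change: even → even — ✗.
ΔS = 0: S: 1 → 1 — ✓.
ΔL = 0, ±1 (not L=0↔0): L: 1 → 0, ΔL = -1 — ✓.
ΔJ = 0, ±1 (not J=0↔0): J: 0 → 1, ΔJ = +1 — ✓.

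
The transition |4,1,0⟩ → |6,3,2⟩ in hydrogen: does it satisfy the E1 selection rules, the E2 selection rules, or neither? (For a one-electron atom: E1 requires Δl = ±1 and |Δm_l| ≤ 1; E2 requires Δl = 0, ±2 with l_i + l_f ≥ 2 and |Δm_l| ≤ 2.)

Δl = 3 − 1 = +2; l_i + l_f = 4.
Δm_l = +2.
E1 (Δl = ±1, |Δm_l| ≤ 1): not satisfied.
E2 (Δl = 0,±2, l_i+l_f ≥ 2, |Δm_l| ≤ 2): satisfied.

E2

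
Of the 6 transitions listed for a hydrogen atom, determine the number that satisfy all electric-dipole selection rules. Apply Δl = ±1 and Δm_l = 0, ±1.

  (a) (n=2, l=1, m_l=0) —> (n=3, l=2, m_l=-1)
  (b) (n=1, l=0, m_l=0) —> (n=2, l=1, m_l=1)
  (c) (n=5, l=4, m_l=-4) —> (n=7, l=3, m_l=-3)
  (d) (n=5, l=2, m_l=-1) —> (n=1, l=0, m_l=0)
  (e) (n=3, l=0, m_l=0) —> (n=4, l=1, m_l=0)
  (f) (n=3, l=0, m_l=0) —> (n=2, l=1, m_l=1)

(a) allowed
(b) allowed
(c) allowed
(d) forbidden — Δl = -2 (E1 requires Δl = ±1)
(e) allowed
(f) allowed
Total allowed: 5 of 6.

5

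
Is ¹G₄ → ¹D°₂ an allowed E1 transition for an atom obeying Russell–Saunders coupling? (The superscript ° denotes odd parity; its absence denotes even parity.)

Reading off the term symbols: S 0→0, L 4→2, J 4→2, parity even→odd.
ΔJ = 0, ±1 (not J=0↔0): J: 4 → 2, ΔJ = -2 — fails.
ΔL = 0, ±1 (not L=0↔0): L: 4 → 2, ΔL = -2 — fails.
ΔS = 0: S: 0 → 0 — ok.
Parity must change: even → odd — ok.
Rule(s) violated: ΔL, ΔJ.

forbidden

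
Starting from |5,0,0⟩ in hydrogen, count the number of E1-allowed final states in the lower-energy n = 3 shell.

3

E1 requires Δl = ±1, so l_f ∈ {-1, 1}; with 0 ≤ l_f ≤ n_f−1 = 2, the allowed l_f values are {1}.
For l_f = 1: m_f ∈ {m_i−1, m_i, m_i+1} ∩ [−1, 1] = {-1, 0, 1} → 3 states.
Total: 3.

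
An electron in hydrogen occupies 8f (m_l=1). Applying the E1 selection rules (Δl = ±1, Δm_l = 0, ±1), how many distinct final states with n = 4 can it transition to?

E1 requires Δl = ±1, so l_f ∈ {2, 4}; with 0 ≤ l_f ≤ n_f−1 = 3, the allowed l_f values are {2}.
For l_f = 2: m_f ∈ {m_i−1, m_i, m_i+1} ∩ [−2, 2] = {0, 1, 2} → 3 states.
Total: 3.

3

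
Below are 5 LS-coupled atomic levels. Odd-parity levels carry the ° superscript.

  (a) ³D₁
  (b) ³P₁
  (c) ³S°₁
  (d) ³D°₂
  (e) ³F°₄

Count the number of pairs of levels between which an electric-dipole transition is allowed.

(a)–(b): forbidden (parity).
(a)–(c): forbidden (ΔL).
(a)–(d): allowed.
(a)–(e): forbidden (ΔJ).
(b)–(c): allowed.
(b)–(d): allowed.
(b)–(e): forbidden (ΔL, ΔJ).
(c)–(d): forbidden (parity, ΔL).
(c)–(e): forbidden (parity, ΔL, ΔJ).
(d)–(e): forbidden (parity, ΔJ).
Allowed pairs: 3 of 10.

3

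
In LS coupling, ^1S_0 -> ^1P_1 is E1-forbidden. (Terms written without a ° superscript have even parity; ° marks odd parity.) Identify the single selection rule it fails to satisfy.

Reading off the term symbols: S 0→0, L 0→1, J 0→1, parity even→even.
Parity must change: even → even — fails.
ΔS = 0: S: 0 → 0 — ok.
ΔL = 0, ±1 (not L=0↔0): L: 0 → 1, ΔL = +1 — ok.
ΔJ = 0, ±1 (not J=0↔0): J: 0 → 1, ΔJ = +1 — ok.

parity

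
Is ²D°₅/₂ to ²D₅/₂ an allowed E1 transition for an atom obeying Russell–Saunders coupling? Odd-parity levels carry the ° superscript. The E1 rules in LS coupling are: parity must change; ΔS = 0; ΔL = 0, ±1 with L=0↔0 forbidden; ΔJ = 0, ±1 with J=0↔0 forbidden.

Reading off the term symbols: S 1/2→1/2, L 2→2, J 5/2→5/2, parity odd→even.
Parity must change: odd → even — ✓.
ΔS = 0: S: 1/2 → 1/2 — ✓.
ΔL = 0, ±1 (not L=0↔0): L: 2 → 2, ΔL = +0 — ✓.
ΔJ = 0, ±1 (not J=0↔0): J: 5/2 → 5/2, ΔJ = +0 — ✓.
All four E1 rules are satisfied.

allowed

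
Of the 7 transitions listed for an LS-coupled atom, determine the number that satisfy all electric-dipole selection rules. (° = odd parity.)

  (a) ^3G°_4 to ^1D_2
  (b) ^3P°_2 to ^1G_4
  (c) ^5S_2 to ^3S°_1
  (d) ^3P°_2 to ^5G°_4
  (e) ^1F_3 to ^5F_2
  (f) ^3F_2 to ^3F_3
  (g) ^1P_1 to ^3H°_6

0

(a) forbidden (ΔS, ΔL, ΔJ fail)
(b) forbidden (ΔS, ΔL, ΔJ fail)
(c) forbidden (ΔS, ΔL fail)
(d) forbidden (parity, ΔS, ΔL, ΔJ fail)
(e) forbidden (parity, ΔS fail)
(f) forbidden (parity fails)
(g) forbidden (ΔS, ΔL, ΔJ fail)
Total allowed: 0 of 7.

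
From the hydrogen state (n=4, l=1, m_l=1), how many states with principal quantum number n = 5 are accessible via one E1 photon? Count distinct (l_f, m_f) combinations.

E1 requires Δl = ±1, so l_f ∈ {0, 2}; with 0 ≤ l_f ≤ n_f−1 = 4, the allowed l_f values are {0, 2}.
For l_f = 0: m_f ∈ {m_i−1, m_i, m_i+1} ∩ [−0, 0] = {0} → 1 state.
For l_f = 2: m_f ∈ {m_i−1, m_i, m_i+1} ∩ [−2, 2] = {0, 1, 2} → 3 states.
Total: 4.

4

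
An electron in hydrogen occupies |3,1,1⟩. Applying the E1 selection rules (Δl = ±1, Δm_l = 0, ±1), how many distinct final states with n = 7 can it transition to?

4

E1 requires Δl = ±1, so l_f ∈ {0, 2}; with 0 ≤ l_f ≤ n_f−1 = 6, the allowed l_f values are {0, 2}.
For l_f = 0: m_f ∈ {m_i−1, m_i, m_i+1} ∩ [−0, 0] = {0} → 1 state.
For l_f = 2: m_f ∈ {m_i−1, m_i, m_i+1} ∩ [−2, 2] = {0, 1, 2} → 3 states.
Total: 4.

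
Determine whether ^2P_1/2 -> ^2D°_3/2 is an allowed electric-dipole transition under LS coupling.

allowed

Initial level: S=1/2, L=1, J=1/2, parity even. Final level: S=1/2, L=2, J=3/2, parity odd.
Parity must change: even → odd — passes.
ΔS = 0: S: 1/2 → 1/2 — passes.
ΔL = 0, ±1 (not L=0↔0): L: 1 → 2, ΔL = +1 — passes.
ΔJ = 0, ±1 (not J=0↔0): J: 1/2 → 3/2, ΔJ = +1 — passes.
All four E1 rules are satisfied.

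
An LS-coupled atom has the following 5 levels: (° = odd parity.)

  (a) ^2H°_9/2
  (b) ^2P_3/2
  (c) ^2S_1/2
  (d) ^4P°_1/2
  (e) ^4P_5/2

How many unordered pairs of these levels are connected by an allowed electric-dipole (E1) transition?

0

(a)–(b): forbidden (ΔL, ΔJ).
(a)–(c): forbidden (ΔL, ΔJ).
(a)–(d): forbidden (parity, ΔS, ΔL, ΔJ).
(a)–(e): forbidden (ΔS, ΔL, ΔJ).
(b)–(c): forbidden (parity).
(b)–(d): forbidden (ΔS).
(b)–(e): forbidden (parity, ΔS).
(c)–(d): forbidden (ΔS).
(c)–(e): forbidden (parity, ΔS, ΔJ).
(d)–(e): forbidden (ΔJ).
Allowed pairs: 0 of 10.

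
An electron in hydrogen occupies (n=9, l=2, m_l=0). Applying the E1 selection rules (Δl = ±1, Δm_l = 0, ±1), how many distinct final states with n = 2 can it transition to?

3

E1 requires Δl = ±1, so l_f ∈ {1, 3}; with 0 ≤ l_f ≤ n_f−1 = 1, the allowed l_f values are {1}.
For l_f = 1: m_f ∈ {m_i−1, m_i, m_i+1} ∩ [−1, 1] = {-1, 0, 1} → 3 states.
Total: 3.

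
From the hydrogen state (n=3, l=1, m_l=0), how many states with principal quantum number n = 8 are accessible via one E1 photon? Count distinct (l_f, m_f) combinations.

4

E1 requires Δl = ±1, so l_f ∈ {0, 2}; with 0 ≤ l_f ≤ n_f−1 = 7, the allowed l_f values are {0, 2}.
For l_f = 0: m_f ∈ {m_i−1, m_i, m_i+1} ∩ [−0, 0] = {0} → 1 state.
For l_f = 2: m_f ∈ {m_i−1, m_i, m_i+1} ∩ [−2, 2] = {-1, 0, 1} → 3 states.
Total: 4.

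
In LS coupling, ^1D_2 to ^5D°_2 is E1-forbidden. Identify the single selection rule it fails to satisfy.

Reading off the term symbols: S 0→2, L 2→2, J 2→2, parity even→odd.
Parity must change: even → odd — ✓.
ΔS = 0: S: 0 → 2 — ✗.
ΔL = 0, ±1 (not L=0↔0): L: 2 → 2, ΔL = +0 — ✓.
ΔJ = 0, ±1 (not J=0↔0): J: 2 → 2, ΔJ = +0 — ✓.

the ΔS = 0 rule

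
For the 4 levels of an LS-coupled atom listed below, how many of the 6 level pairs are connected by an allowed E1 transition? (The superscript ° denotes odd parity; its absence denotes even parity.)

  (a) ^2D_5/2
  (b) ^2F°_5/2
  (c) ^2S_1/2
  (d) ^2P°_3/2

3

(a)–(b): allowed.
(a)–(c): forbidden (parity, ΔL, ΔJ).
(a)–(d): allowed.
(b)–(c): forbidden (ΔL, ΔJ).
(b)–(d): forbidden (parity, ΔL).
(c)–(d): allowed.
Allowed pairs: 3 of 6.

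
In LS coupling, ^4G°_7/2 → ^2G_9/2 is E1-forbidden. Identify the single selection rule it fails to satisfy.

Reading off the term symbols: S 3/2→1/2, L 4→4, J 7/2→9/2, parity odd→even.
Parity must change: odd → even — ok.
ΔS = 0: S: 3/2 → 1/2 — fails.
ΔL = 0, ±1 (not L=0↔0): L: 4 → 4, ΔL = +0 — ok.
ΔJ = 0, ±1 (not J=0↔0): J: 7/2 → 9/2, ΔJ = +1 — ok.

the ΔS = 0 rule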